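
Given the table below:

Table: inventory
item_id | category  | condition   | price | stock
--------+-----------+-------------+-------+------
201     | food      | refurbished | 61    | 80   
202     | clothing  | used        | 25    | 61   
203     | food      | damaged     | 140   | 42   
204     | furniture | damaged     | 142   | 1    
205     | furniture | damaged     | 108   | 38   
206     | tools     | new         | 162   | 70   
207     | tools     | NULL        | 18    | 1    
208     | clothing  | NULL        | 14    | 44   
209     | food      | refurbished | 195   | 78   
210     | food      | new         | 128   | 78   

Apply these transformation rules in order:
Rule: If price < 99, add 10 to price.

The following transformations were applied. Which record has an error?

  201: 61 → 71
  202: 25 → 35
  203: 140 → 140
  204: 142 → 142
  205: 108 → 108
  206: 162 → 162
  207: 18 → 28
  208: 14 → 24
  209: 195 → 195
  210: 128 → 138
Record 210 has an error. The correct transformed value should be 128, not 138.

Step 1: Check each record against the rule
Step 2: Record 210 has price = 128
Step 3: Since 128 >= 99, the bonus should not have been applied
Step 4: Correct value = 128, but claimed value = 138
Conclusion: Record 210 has the error.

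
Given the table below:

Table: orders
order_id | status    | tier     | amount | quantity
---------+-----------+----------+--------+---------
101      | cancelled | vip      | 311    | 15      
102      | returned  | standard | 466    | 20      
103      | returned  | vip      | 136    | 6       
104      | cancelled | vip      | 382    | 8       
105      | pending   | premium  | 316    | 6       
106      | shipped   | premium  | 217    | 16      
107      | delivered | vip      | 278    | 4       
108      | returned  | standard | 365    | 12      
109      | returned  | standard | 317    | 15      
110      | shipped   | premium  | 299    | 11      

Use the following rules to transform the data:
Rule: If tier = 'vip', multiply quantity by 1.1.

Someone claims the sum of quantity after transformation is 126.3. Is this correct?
No, the correct result is 116.3.

Step 1: Calculate the correct sum after transformation
Step 2: Apply multiplier 1.1 to records where tier = 'vip'
Step 3: Correct result = 116.3
Step 4: Claimed result = 126.3
Step 5: 116.3 ≠ 126.3
Conclusion: The claimed result is incorrect. The correct answer is 116.3.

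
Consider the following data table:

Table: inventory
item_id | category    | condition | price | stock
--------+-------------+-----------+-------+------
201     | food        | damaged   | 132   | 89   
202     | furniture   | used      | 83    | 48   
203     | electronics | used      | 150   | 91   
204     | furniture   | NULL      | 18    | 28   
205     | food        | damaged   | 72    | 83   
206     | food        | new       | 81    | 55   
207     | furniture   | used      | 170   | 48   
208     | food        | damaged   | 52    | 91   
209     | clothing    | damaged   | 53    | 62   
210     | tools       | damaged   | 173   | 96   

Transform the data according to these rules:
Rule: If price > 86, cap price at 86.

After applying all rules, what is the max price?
86

Step 1: Original maximum price = 173
Step 2: Apply cap at 86
Step 3: 4 records had price > 86 and were capped
Step 4: Maximum after transformation = 86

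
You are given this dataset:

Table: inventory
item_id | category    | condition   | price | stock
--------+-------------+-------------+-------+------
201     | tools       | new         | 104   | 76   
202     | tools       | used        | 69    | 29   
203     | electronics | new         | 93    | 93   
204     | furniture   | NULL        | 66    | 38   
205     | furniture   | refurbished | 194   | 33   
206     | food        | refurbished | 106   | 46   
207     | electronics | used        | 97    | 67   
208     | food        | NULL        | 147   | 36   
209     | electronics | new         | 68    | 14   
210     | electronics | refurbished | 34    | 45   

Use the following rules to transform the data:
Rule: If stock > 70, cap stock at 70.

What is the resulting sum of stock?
448

Step 1: 2 records have stock > 70
Step 2: These records originally summed to 169
Step 3: After capping: 2 × 70 = 140
Step 4: Unaffected records sum: 308
Step 5: Final sum = 140 + 308 = 448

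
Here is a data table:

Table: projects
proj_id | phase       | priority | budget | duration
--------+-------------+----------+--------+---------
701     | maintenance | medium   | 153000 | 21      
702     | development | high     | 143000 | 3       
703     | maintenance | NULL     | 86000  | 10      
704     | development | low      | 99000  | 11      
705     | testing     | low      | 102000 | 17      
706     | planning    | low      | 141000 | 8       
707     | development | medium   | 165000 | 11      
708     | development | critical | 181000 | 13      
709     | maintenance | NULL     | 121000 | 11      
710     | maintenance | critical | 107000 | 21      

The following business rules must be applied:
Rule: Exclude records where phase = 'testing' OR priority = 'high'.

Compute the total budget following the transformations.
1053000

Step 1: Find records where phase = 'testing' OR priority = 'high'
Step 2: 2 records match, summing to 245000
Step 3: Original sum: 1298000
Step 4: Remaining sum = 1298000 - 245000 = 1053000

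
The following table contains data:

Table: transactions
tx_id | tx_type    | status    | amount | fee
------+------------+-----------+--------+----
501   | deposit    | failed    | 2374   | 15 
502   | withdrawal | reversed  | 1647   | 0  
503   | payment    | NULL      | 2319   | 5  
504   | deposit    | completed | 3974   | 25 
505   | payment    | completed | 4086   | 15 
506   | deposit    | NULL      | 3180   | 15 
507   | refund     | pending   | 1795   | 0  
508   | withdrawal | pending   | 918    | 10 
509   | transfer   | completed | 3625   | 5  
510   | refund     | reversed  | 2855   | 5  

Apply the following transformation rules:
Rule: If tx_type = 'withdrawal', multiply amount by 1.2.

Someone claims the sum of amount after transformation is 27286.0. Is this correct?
Yes, the result is correct.

Step 1: Calculate the correct sum after transformation
Step 2: Apply multiplier 1.2 to records where tx_type = 'withdrawal'
Step 3: Correct result = 27286.0
Step 4: Claimed result = 27286.0
Step 5: 27286.0 = 27286.0 ✓
Conclusion: The claimed result is correct.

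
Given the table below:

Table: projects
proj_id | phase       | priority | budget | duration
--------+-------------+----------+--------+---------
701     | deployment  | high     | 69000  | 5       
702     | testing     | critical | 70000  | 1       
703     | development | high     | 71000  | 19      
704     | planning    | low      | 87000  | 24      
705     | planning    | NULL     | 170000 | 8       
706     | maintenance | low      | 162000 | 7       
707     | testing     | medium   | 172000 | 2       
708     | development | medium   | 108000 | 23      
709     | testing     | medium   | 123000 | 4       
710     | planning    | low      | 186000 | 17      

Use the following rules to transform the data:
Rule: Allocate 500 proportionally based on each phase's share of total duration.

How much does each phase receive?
deployment: 22.73, development: 190.91, maintenance: 31.82, planning: 222.73, testing: 31.82

Step 1: Calculate total duration = 110
Step 2: Calculate each phase's proportion:
  deployment: 5/110 = 4.55% → 22.73
  development: 42/110 = 38.18% → 190.91
  maintenance: 7/110 = 6.36% → 31.82
  planning: 49/110 = 44.55% → 222.73
  testing: 7/110 = 6.36% → 31.82
Step 3: Verify: sum of allocations ≈ 500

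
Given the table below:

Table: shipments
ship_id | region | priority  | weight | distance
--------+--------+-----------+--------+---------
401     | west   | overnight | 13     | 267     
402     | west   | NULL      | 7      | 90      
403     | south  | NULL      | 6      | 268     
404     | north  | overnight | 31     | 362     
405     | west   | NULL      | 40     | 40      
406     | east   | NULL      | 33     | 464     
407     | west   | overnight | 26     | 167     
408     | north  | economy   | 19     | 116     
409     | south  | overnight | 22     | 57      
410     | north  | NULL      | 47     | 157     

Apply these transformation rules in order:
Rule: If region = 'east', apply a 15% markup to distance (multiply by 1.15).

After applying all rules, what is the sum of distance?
2057.6

Step 1: Records with region = 'east' have total distance = 464
Step 2: Apply multiplier: 464 × 1.15 = 533.6
Step 3: Other records total: 1524
Step 4: Final sum = 533.6 + 1524 = 2057.6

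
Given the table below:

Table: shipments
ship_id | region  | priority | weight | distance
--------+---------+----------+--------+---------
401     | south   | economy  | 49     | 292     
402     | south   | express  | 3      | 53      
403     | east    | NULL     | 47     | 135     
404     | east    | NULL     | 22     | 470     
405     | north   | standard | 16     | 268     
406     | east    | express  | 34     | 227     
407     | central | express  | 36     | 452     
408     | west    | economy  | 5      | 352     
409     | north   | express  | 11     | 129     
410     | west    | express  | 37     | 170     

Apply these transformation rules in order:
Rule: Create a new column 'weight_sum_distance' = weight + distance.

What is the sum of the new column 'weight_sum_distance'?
2808

Step 1: For each record, compute weight + distance
Example calculations:
  49 + 292 = 341
  3 + 53 = 56
  47 + 135 = 182
  ...
Step 2: Sum all derived values
Step 3: Total = 2808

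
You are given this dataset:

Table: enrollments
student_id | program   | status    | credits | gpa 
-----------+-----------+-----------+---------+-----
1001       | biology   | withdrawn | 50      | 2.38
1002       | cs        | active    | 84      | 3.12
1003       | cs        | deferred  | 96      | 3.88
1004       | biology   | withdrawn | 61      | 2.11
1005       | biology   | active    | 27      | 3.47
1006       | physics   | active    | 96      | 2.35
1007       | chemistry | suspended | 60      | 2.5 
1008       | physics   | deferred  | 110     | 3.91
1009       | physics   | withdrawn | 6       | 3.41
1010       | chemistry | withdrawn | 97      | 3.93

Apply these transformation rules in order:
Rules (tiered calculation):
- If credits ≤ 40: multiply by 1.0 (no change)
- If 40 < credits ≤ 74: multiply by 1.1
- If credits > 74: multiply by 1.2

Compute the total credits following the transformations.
800.7

Step 1: Tier 1 (credits ≤ 40): 2 records, sum = 33 × 1.0 = 33.0
Step 2: Tier 2 (40 < credits ≤ 74): 3 records, sum = 171 × 1.1 = 188.1
Step 3: Tier 3 (credits > 74): 5 records, sum = 483 × 1.2 = 579.6
Step 4: Final sum = 33.0 + 188.1 + 579.6 = 800.7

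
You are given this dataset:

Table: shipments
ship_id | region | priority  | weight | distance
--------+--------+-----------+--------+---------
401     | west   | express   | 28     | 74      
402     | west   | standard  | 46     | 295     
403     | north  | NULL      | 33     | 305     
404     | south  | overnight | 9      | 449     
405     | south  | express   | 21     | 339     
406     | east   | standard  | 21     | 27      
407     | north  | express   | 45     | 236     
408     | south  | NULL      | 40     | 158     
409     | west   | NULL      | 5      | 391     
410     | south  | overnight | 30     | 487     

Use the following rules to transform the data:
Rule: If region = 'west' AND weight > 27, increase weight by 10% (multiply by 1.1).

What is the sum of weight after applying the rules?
285.4

Step 1: Find records where region = 'west' AND weight > 27
Step 2: 2 records match, summing to 74
Step 3: After multiplier: 74 × 1.1 = 81.4
Step 4: Unaffected records sum: 204
Step 5: Final sum = 81.4 + 204 = 285.4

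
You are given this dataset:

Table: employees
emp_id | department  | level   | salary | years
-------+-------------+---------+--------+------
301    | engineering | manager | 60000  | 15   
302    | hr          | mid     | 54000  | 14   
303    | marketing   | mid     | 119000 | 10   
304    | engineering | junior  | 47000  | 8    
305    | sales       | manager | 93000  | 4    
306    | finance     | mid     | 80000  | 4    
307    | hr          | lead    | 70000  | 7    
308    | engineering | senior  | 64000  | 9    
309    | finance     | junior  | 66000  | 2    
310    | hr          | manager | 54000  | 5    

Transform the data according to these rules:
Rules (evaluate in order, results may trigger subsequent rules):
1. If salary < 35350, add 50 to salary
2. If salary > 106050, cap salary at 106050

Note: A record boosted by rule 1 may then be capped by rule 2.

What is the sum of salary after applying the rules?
694050

Step 1: Apply rule 1 to records with salary < 35350
  - 0 records get bonus of 50
  - Of these, 0 records then exceed 106050 and get capped
Step 2: Apply rule 2 to records with salary > 106050
  - 1 records (original) are capped
Step 3: Calculate final sum = 694050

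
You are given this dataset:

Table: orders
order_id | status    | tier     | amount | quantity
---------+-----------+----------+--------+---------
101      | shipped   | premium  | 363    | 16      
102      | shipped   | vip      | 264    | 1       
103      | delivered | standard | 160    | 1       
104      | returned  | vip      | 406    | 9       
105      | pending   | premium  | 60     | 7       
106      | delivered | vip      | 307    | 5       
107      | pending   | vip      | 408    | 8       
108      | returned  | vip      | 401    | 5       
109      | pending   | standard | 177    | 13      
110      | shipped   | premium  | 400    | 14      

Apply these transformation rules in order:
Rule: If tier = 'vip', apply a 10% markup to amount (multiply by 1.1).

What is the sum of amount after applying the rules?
3124.6

Step 1: Records with tier = 'vip' have total amount = 1786
Step 2: Apply multiplier: 1786 × 1.1 = 1964.6
Step 3: Other records total: 1160
Step 4: Final sum = 1964.6 + 1160 = 3124.6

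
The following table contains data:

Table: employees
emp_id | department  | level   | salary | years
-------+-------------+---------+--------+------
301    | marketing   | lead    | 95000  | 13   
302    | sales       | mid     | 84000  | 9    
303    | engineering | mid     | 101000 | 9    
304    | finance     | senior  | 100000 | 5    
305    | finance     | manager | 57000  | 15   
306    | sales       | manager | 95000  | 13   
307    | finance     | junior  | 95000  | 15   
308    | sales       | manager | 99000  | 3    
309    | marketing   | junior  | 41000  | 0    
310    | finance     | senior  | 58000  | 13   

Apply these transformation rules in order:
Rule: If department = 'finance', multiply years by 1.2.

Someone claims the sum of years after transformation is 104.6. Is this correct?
Yes, the result is correct.

Step 1: Calculate the correct sum after transformation
Step 2: Apply multiplier 1.2 to records where department = 'finance'
Step 3: Correct result = 104.6
Step 4: Claimed result = 104.6
Step 5: 104.6 = 104.6 ✓
Conclusion: The claimed result is correct.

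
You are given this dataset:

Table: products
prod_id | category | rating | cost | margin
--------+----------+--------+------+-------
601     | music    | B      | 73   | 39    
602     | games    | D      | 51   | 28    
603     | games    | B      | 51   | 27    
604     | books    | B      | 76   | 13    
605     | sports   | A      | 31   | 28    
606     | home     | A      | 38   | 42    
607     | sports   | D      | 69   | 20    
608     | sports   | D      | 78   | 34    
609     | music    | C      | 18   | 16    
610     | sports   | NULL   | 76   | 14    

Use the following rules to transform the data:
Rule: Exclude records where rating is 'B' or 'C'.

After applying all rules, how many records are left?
6

Step 1: Count records to exclude
  - 3 (B) + 1 (C) = 4 records
Step 2: Total records: 10
Step 3: Remaining = 10 - 4 = 6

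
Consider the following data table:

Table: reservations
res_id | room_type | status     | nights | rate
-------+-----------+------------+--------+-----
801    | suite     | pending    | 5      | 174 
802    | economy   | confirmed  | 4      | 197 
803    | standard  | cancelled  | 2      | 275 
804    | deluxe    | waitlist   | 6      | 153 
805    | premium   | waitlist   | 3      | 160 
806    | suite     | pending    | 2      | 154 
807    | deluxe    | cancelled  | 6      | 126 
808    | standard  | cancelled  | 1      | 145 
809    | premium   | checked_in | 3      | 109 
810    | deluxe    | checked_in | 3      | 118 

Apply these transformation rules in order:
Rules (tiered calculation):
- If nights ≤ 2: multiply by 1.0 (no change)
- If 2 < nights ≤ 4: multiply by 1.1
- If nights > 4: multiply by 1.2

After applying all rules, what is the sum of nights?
39.7

Step 1: Tier 1 (nights ≤ 2): 3 records, sum = 5 × 1.0 = 5.0
Step 2: Tier 2 (2 < nights ≤ 4): 4 records, sum = 13 × 1.1 = 14.3
Step 3: Tier 3 (nights > 4): 3 records, sum = 17 × 1.2 = 20.4
Step 4: Final sum = 5.0 + 14.3 + 20.4 = 39.7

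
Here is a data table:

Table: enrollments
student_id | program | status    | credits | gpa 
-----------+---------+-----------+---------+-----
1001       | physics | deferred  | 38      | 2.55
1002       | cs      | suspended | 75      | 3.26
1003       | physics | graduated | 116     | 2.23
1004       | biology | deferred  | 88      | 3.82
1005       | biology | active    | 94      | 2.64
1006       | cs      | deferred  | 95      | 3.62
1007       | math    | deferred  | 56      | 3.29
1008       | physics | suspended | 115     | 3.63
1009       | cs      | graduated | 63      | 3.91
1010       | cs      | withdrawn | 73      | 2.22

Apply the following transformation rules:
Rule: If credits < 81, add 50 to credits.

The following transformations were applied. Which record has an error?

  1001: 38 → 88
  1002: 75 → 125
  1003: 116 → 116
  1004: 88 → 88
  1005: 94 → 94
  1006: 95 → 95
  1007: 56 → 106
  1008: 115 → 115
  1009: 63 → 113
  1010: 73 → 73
Record 1010 has an error. The correct transformed value should be 123, not 73.

Step 1: Check each record against the rule
Step 2: Record 1010 has credits = 73
Step 3: Since 73 < 81, the bonus should have been applied
Step 4: Correct value = 123, but claimed value = 73
Conclusion: Record 1010 has the error.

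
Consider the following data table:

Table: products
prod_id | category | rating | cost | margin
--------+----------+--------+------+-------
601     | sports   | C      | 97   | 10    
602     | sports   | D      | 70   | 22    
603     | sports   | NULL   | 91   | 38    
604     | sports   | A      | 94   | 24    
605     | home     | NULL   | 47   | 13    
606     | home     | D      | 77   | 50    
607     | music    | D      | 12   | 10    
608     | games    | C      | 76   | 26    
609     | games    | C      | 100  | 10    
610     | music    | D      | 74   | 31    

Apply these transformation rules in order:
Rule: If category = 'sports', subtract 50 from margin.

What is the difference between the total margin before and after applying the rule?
200

Step 1: Original sum of margin = 234
Step 2: 4 records have category = 'sports'
Step 3: Each affected record changes by -50
Step 4: Total change = 4 × -50 = -200
Step 5: New sum = 234 + -200 = 34
Step 6: Difference = |34 - 234| = 200
        (Sum decreased by 200)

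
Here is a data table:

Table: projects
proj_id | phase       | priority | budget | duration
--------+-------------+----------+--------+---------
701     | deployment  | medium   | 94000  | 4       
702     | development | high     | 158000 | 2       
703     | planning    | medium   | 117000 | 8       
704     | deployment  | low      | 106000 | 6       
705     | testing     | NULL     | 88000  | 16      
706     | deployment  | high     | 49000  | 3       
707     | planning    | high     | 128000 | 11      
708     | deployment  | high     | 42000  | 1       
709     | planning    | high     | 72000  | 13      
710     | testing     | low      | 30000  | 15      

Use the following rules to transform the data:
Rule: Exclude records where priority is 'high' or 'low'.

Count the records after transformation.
3

Step 1: Count records to exclude
  - 5 (high) + 2 (low) = 7 records
Step 2: Total records: 10
Step 3: Remaining = 10 - 7 = 3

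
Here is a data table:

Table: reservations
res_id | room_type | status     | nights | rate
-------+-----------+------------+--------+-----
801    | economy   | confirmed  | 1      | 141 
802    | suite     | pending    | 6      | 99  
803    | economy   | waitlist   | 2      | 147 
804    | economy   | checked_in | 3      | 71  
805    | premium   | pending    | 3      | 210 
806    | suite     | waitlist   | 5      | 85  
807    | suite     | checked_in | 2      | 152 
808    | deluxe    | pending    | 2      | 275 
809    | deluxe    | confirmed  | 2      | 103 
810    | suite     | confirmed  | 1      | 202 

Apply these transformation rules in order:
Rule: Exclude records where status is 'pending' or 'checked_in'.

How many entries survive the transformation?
5

Step 1: Count records to exclude
  - 3 (pending) + 2 (checked_in) = 5 records
Step 2: Total records: 10
Step 3: Remaining = 10 - 5 = 5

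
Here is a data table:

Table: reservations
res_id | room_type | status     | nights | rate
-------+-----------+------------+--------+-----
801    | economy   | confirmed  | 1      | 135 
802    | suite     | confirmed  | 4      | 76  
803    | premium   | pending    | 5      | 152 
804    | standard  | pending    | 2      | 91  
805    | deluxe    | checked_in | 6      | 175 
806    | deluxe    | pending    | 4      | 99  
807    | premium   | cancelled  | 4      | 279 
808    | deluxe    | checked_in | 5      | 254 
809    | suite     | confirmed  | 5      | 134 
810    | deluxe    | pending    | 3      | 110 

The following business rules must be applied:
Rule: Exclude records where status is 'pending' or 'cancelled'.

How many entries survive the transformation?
5

Step 1: Count records to exclude
  - 4 (pending) + 1 (cancelled) = 5 records
Step 2: Total records: 10
Step 3: Remaining = 10 - 5 = 5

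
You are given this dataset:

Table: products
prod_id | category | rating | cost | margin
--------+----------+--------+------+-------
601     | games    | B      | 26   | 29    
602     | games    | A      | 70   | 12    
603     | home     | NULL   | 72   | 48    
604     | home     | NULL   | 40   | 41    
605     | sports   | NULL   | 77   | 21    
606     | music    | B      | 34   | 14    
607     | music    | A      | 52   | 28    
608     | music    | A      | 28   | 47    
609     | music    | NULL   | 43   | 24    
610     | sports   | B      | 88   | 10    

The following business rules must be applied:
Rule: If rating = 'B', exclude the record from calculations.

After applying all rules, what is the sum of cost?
382

Step 1: Identify records where rating = 'B'
Step 2: The excluded records sum to 148
Step 3: Original total cost = 530
Step 4: Remaining total = 530 - 148 = 382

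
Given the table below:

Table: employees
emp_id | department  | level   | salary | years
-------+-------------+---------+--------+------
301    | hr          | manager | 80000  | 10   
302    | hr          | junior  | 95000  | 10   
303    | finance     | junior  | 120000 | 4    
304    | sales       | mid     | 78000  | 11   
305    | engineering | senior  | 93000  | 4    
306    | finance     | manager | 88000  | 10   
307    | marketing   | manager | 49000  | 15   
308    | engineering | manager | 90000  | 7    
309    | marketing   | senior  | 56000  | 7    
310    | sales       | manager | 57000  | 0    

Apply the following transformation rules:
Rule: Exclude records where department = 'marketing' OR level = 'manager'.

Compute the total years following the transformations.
29

Step 1: Find records where department = 'marketing' OR level = 'manager'
Step 2: 6 records match, summing to 49
Step 3: Original sum: 78
Step 4: Remaining sum = 78 - 49 = 29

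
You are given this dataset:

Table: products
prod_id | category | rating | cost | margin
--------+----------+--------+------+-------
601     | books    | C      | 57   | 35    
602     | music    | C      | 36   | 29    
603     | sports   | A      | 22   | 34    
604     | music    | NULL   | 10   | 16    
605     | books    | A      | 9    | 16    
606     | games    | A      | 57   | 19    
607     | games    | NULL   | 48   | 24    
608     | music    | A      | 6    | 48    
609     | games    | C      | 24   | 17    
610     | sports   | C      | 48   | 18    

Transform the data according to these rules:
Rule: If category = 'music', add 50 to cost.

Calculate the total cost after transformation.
467

Step 1: Count records where category = 'music': 3
Step 2: Total bonus added: 3 × 50 = 150
Step 3: Original sum of cost: 317
Step 4: Final sum = 317 + 150 = 467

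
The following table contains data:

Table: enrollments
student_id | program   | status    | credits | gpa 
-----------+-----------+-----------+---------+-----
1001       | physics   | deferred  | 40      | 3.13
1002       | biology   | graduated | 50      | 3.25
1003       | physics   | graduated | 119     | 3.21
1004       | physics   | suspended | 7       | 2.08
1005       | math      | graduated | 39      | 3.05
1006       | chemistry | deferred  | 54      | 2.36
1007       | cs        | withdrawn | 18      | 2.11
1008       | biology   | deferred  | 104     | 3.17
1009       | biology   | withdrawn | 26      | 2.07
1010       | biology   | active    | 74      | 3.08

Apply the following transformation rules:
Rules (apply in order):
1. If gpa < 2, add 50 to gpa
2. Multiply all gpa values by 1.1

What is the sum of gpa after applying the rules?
30.26

Step 1: Apply Rule 1 - Add 50 to records with gpa < 2
  - 0 records affected: 0 + (0 × 50) = 0
  - Unaffected records: 27.51
  - Sum after Rule 1: 27.51
Step 2: Apply Rule 2 - Multiply all by 1.1
  - 27.51 × 1.1 = 30.26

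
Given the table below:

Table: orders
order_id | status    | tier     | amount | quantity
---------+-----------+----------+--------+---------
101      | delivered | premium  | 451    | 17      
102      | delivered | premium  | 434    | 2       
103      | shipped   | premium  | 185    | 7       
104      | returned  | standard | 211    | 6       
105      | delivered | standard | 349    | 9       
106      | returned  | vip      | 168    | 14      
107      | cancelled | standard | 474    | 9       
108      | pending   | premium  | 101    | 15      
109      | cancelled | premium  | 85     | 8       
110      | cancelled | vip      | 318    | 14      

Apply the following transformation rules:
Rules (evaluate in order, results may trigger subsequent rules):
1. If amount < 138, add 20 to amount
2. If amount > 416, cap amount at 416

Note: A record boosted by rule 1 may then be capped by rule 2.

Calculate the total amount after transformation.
2705

Step 1: Apply rule 1 to records with amount < 138
  - 2 records get bonus of 20
  - Of these, 0 records then exceed 416 and get capped
Step 2: Apply rule 2 to records with amount > 416
  - 3 records (original) are capped
Step 3: Calculate final sum = 2705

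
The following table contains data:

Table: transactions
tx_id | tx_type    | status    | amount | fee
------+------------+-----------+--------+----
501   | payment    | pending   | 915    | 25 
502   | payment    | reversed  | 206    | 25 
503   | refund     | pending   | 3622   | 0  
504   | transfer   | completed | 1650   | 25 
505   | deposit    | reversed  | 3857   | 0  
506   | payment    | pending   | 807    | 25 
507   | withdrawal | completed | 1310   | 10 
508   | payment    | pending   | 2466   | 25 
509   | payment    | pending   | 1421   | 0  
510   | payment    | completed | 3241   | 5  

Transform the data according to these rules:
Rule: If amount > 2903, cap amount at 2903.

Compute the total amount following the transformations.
17484

Step 1: 3 records have amount > 2903
Step 2: These records originally summed to 10720
Step 3: After capping: 3 × 2903 = 8709
Step 4: Unaffected records sum: 8775
Step 5: Final sum = 8709 + 8775 = 17484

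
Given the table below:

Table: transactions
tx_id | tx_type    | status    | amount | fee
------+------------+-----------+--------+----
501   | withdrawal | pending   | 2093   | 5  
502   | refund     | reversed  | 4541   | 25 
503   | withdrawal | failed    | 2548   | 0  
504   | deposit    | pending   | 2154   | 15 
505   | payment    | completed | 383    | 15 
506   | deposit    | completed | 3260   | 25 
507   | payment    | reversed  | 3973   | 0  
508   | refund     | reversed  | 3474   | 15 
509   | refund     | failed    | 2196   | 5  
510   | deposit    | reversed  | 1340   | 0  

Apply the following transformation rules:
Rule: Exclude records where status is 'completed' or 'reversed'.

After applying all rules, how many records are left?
4

Step 1: Count records to exclude
  - 2 (completed) + 4 (reversed) = 6 records
Step 2: Total records: 10
Step 3: Remaining = 10 - 6 = 4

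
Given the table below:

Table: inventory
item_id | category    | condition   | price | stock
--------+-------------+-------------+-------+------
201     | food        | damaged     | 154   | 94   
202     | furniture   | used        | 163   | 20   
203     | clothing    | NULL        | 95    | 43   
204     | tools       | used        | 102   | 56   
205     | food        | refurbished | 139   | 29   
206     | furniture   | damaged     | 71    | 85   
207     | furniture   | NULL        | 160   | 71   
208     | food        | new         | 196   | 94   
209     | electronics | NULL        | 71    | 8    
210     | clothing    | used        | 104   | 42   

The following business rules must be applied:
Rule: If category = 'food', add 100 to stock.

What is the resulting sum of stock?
842

Step 1: Count records where category = 'food': 3
Step 2: Total bonus added: 3 × 100 = 300
Step 3: Original sum of stock: 542
Step 4: Final sum = 542 + 300 = 842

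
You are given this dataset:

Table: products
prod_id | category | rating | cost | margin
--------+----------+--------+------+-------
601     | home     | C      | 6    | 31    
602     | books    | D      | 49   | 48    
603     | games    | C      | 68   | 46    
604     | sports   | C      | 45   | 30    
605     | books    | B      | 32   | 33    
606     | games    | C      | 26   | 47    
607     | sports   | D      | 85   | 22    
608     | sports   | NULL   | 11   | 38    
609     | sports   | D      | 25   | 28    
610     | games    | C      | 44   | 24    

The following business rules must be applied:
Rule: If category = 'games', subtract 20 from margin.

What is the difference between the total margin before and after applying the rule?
60

Step 1: Original sum of margin = 347
Step 2: 3 records have category = 'games'
Step 3: Each affected record changes by -20
Step 4: Total change = 3 × -20 = -60
Step 5: New sum = 347 + -60 = 287
Step 6: Difference = |287 - 347| = 60
        (Sum decreased by 60)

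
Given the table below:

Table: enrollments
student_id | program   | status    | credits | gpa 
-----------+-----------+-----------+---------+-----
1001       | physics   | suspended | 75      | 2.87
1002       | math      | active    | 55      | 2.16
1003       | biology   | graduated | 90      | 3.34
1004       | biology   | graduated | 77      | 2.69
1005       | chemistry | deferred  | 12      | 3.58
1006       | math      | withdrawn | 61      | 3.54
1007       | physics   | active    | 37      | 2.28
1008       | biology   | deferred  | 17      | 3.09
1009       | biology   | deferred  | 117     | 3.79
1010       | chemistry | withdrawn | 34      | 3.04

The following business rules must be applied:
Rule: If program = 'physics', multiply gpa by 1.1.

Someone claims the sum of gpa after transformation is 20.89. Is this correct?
No, the correct result is 30.89.

Step 1: Calculate the correct sum after transformation
Step 2: Apply multiplier 1.1 to records where program = 'physics'
Step 3: Correct result = 30.89
Step 4: Claimed result = 20.89
Step 5: 30.89 ≠ 20.89
Conclusion: The claimed result is incorrect. The correct answer is 30.89.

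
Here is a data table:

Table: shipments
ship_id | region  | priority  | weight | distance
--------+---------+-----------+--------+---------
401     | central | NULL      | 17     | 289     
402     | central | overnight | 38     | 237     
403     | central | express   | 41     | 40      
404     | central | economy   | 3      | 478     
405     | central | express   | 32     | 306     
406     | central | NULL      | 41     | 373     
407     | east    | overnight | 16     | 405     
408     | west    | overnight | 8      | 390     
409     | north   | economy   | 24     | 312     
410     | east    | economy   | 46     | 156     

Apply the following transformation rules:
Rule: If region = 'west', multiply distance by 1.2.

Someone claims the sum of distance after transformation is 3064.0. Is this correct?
Yes, the result is correct.

Step 1: Calculate the correct sum after transformation
Step 2: Apply multiplier 1.2 to records where region = 'west'
Step 3: Correct result = 3064.0
Step 4: Claimed result = 3064.0
Step 5: 3064.0 = 3064.0 ✓
Conclusion: The claimed result is correct.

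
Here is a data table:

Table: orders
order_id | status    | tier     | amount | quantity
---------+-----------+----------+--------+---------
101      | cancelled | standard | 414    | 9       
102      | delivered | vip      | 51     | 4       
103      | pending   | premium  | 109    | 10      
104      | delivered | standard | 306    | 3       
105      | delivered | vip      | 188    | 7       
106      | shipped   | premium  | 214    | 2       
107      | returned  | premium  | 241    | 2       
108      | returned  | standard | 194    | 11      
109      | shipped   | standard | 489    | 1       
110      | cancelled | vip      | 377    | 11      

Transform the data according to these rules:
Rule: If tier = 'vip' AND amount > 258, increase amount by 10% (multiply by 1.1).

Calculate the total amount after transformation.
2620.7

Step 1: Find records where tier = 'vip' AND amount > 258
Step 2: 1 records match, summing to 377
Step 3: After multiplier: 377 × 1.1 = 414.7
Step 4: Unaffected records sum: 2206
Step 5: Final sum = 414.7 + 2206 = 2620.7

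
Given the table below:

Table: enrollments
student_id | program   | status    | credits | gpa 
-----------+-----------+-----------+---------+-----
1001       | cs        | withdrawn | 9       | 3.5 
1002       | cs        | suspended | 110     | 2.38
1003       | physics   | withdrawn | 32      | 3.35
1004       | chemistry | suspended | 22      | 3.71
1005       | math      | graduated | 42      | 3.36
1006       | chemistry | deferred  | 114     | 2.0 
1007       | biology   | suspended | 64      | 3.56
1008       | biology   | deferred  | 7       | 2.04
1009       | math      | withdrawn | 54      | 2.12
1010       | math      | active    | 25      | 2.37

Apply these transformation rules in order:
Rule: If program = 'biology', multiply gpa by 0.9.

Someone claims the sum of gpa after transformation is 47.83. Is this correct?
No, the correct result is 27.83.

Step 1: Calculate the correct sum after transformation
Step 2: Apply multiplier 0.9 to records where program = 'biology'
Step 3: Correct result = 27.83
Step 4: Claimed result = 47.83
Step 5: 27.83 ≠ 47.83
Conclusion: The claimed result is incorrect. The correct answer is 27.83.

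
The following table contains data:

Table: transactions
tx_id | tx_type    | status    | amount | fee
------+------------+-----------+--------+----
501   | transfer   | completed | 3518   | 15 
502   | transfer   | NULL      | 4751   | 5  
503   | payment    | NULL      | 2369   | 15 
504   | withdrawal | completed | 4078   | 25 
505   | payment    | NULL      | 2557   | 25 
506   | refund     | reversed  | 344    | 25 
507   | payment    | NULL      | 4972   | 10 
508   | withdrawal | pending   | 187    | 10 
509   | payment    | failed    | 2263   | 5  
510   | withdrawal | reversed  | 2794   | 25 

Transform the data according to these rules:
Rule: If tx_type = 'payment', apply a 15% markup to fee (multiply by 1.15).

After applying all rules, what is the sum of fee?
168.25

Step 1: Records with tx_type = 'payment' have total fee = 55
Step 2: Apply multiplier: 55 × 1.15 = 63.25
Step 3: Other records total: 105
Step 4: Final sum = 63.25 + 105 = 168.25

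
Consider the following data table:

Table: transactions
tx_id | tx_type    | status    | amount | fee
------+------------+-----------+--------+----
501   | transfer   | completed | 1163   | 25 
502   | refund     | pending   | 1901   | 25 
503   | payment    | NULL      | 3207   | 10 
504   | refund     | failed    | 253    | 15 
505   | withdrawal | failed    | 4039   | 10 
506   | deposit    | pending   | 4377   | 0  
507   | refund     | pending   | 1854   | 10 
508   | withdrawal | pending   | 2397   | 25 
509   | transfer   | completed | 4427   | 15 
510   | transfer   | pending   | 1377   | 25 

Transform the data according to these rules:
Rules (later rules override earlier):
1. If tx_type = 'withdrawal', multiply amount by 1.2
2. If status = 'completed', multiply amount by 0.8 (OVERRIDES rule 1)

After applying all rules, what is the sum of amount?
25164.2

Step 1: Rule 2 takes priority for records with status = 'completed'
  - 2 records: 5590 × 0.8 = 4472.0
Step 2: Rule 1 applies to remaining records with tx_type = 'withdrawal'
  - 2 records: 6436 × 1.2 = 7723.2
Step 3: Other records unchanged: 12969
Step 4: Final sum = 4472.0 + 7723.2 + 12969 = 25164.2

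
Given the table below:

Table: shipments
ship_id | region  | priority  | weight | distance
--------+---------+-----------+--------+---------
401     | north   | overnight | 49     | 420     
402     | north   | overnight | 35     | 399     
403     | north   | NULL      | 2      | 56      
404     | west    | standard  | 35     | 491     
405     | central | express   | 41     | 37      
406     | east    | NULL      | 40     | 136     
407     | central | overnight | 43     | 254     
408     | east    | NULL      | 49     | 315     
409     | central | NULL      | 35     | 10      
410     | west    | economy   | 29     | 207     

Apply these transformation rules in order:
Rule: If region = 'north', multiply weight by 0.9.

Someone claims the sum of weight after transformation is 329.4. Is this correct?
No, the correct result is 349.4.

Step 1: Calculate the correct sum after transformation
Step 2: Apply multiplier 0.9 to records where region = 'north'
Step 3: Correct result = 349.4
Step 4: Claimed result = 329.4
Step 5: 349.4 ≠ 329.4
Conclusion: The claimed result is incorrect. The correct answer is 349.4.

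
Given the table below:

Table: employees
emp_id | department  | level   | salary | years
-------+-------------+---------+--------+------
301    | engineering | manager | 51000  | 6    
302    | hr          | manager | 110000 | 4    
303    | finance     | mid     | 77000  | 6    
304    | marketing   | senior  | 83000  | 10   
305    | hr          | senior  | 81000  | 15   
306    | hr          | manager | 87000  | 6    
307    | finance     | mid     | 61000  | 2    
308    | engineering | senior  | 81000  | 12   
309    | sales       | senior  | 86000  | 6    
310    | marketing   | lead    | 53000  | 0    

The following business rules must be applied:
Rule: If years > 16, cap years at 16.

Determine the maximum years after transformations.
15

Step 1: Original maximum years = 15
Step 2: Check cap of 16 against maximum
Step 3: No records exceed the cap (max 15 <= cap 16), so no capping applies
Step 4: Maximum after transformation = 15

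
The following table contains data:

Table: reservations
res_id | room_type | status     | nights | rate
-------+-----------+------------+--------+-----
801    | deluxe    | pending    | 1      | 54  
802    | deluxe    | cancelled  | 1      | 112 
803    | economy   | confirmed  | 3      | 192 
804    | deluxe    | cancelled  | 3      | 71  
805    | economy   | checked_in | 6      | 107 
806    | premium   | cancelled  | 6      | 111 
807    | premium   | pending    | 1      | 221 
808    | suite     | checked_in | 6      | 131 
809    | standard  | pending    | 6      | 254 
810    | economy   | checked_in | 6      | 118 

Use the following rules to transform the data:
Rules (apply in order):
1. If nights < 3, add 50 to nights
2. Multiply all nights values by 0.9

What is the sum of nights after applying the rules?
170.1

Step 1: Apply Rule 1 - Add 50 to records with nights < 3
  - 3 records affected: 3 + (3 × 50) = 153
  - Unaffected records: 36
  - Sum after Rule 1: 189
Step 2: Apply Rule 2 - Multiply all by 0.9
  - 189 × 0.9 = 170.1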